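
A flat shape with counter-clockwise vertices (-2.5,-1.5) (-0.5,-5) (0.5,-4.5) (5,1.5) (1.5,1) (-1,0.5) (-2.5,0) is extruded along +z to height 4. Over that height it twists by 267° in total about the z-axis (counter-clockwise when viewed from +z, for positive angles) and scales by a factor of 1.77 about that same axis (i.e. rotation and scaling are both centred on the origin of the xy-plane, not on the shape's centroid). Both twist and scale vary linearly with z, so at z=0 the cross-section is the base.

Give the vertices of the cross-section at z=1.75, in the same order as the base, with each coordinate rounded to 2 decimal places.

Cross-section at z=1.75: (3.30,-2.08) (6.27,2.42) (5.07,3.31) (-4.80,5.06) (-2.10,1.19) (0.01,-1.49) (1.51,-2.98)

t = z/height = 1.75/4 = 0.4375
s = 1 + (scale-1)·z/height = 1 + (1.77-1)·1.75/4 = 1.336875
θ = twist·z/height = 267°·1.75/4 = 116.8125° = 2.038763 rad
cos θ = -0.451072, sin θ = 0.892487 (intermediates below are computed at full precision and shown rounded to 5 d.p.)
v1: (-2.5,-1.5) → rotate → (2.46641,-1.55461) → ×s → (3.29728,-2.07832) → (3.30,-2.08)
v2: (-0.5,-5) → rotate → (4.68797,1.80912) → ×s → (6.26723,2.41856) → (6.27,2.42)
v3: (0.5,-4.5) → rotate → (3.79066,2.47607) → ×s → (5.06763,3.31019) → (5.07,3.31)
v4: (5,1.5) → rotate → (-3.59409,3.78583) → ×s → (-4.80485,5.06118) → (-4.80,5.06)
v5: (1.5,1) → rotate → (-1.56910,0.88766) → ×s → (-2.09768,1.18669) → (-2.10,1.19)
v6: (-1,0.5) → rotate → (0.00483,-1.11802) → ×s → (0.00646,-1.49466) → (0.01,-1.49)
v7: (-2.5,0) → rotate → (1.12768,-2.23122) → ×s → (1.50757,-2.98286) → (1.51,-2.98)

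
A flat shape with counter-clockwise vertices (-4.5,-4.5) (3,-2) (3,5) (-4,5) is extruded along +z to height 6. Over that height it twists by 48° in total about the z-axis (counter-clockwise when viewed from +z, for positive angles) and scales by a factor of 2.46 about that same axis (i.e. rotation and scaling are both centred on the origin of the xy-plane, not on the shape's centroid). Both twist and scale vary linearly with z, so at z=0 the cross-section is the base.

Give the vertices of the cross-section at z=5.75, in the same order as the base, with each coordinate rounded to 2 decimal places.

Cross-section at z=5.75: (0.27,-15.27) (8.45,1.84) (-3.63,13.51) (-15.30,1.43)

t = z/height = 5.75/6 = 0.958333
s = 1 + (scale-1)·z/height = 1 + (2.46-1)·5.75/6 = 2.399167
θ = twist·z/height = 48°·5.75/6 = 46.0000° = 0.802851 rad
cos θ = 0.694658, sin θ = 0.719340 (intermediates below are computed at full precision and shown rounded to 5 d.p.)
v1: (-4.5,-4.5) → rotate → (0.11107,-6.36299) → ×s → (0.26647,-15.26588) → (0.27,-15.27)
v2: (3,-2) → rotate → (3.52265,0.76870) → ×s → (8.45144,1.84425) → (8.45,1.84)
v3: (3,5) → rotate → (-1.51272,5.63131) → ×s → (-3.62928,13.51045) → (-3.63,13.51)
v4: (-4,5) → rotate → (-6.37533,0.59593) → ×s → (-15.29549,1.42974) → (-15.30,1.43)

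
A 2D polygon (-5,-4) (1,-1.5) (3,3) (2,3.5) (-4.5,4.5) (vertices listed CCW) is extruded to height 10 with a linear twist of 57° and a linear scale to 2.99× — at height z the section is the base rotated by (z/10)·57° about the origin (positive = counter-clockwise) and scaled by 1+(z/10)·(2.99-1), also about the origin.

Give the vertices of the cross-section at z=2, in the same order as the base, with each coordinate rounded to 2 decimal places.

t = z/height = 2/10 = 0.2
s = 1 + (scale-1)·z/height = 1 + (2.99-1)·2/10 = 1.398000
θ = twist·z/height = 57°·2/10 = 11.4000° = 0.198968 rad
cos θ = 0.980271, sin θ = 0.197657 (intermediates below are computed at full precision and shown rounded to 5 d.p.)
v1: (-5,-4) → rotate → (-4.11073,-4.90937) → ×s → (-5.74680,-6.86330) → (-5.75,-6.86)
v2: (1,-1.5) → rotate → (1.27676,-1.27275) → ×s → (1.78491,-1.77930) → (1.78,-1.78)
v3: (3,3) → rotate → (2.34784,3.53379) → ×s → (3.28228,4.94023) → (3.28,4.94)
v4: (2,3.5) → rotate → (1.26874,3.82626) → ×s → (1.77370,5.34912) → (1.77,5.35)
v5: (-4.5,4.5) → rotate → (-5.30068,3.52176) → ×s → (-7.41035,4.92342) → (-7.41,4.92)

Cross-section at z=2: (-5.75,-6.86) (1.78,-1.78) (3.28,4.94) (1.77,5.35) (-7.41,4.92)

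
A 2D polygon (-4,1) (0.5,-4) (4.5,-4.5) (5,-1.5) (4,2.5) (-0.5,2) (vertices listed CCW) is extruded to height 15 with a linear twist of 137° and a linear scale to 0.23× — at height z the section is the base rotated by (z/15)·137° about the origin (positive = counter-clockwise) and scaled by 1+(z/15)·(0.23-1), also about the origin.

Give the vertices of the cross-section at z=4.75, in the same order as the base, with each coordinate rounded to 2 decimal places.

Cross-section at z=4.75: (-2.72,-1.53) (2.35,-1.94) (4.81,-0.14) (3.53,1.77) (0.90,3.45) (-1.31,0.84)

t = z/height = 4.75/15 = 0.316667
s = 1 + (scale-1)·z/height = 1 + (0.23-1)·4.75/15 = 0.756167
θ = twist·z/height = 137°·4.75/15 = 43.3833° = 0.757182 rad
cos θ = 0.726775, sin θ = 0.686876 (intermediates below are computed at full precision and shown rounded to 5 d.p.)
v1: (-4,1) → rotate → (-3.59397,-2.02073) → ×s → (-2.71764,-1.52801) → (-2.72,-1.53)
v2: (0.5,-4) → rotate → (3.11089,-2.56366) → ×s → (2.35235,-1.93855) → (2.35,-1.94)
v3: (4.5,-4.5) → rotate → (6.36143,-0.17954) → ×s → (4.81030,-0.13576) → (4.81,-0.14)
v4: (5,-1.5) → rotate → (4.66419,2.34422) → ×s → (3.52690,1.77262) → (3.53,1.77)
v5: (4,2.5) → rotate → (1.18991,4.56444) → ×s → (0.89977,3.45148) → (0.90,3.45)
v6: (-0.5,2) → rotate → (-1.73714,1.11011) → ×s → (-1.31357,0.83943) → (-1.31,0.84)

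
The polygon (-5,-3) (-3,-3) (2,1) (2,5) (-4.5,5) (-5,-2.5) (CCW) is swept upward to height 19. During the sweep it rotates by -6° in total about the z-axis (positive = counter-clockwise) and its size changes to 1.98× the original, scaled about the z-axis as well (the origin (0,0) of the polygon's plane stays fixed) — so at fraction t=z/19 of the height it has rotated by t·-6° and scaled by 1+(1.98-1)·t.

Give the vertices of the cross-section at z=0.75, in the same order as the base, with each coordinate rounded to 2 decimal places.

t = z/height = 0.75/19 = 0.0394737
s = 1 + (scale-1)·z/height = 1 + (1.98-1)·0.75/19 = 1.038684
θ = twist·z/height = -6°·0.75/19 = -0.2368° = -0.004134 rad
cos θ = 0.999991, sin θ = -0.004134 (intermediates below are computed at full precision and shown rounded to 5 d.p.)
v1: (-5,-3) → rotate → (-5.01236,-2.97931) → ×s → (-5.20626,-3.09456) → (-5.21,-3.09)
v2: (-3,-3) → rotate → (-3.01238,-2.98757) → ×s → (-3.12891,-3.10315) → (-3.13,-3.10)
v3: (2,1) → rotate → (2.00412,0.99172) → ×s → (2.08164,1.03009) → (2.08,1.03)
v4: (2,5) → rotate → (2.02065,4.99169) → ×s → (2.09882,5.18479) → (2.10,5.18)
v5: (-4.5,5) → rotate → (-4.47929,5.01856) → ×s → (-4.65257,5.21270) → (-4.65,5.21)
v6: (-5,-2.5) → rotate → (-5.01029,-2.47931) → ×s → (-5.20411,-2.57522) → (-5.20,-2.58)

Cross-section at z=0.75: (-5.21,-3.09) (-3.13,-3.10) (2.08,1.03) (2.10,5.18) (-4.65,5.21) (-5.20,-2.58)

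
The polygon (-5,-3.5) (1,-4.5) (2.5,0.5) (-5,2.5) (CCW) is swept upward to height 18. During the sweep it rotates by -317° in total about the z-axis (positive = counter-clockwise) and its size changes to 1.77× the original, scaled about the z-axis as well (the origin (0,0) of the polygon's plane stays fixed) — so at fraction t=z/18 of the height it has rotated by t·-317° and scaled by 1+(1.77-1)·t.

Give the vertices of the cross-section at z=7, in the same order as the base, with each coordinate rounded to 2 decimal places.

Cross-section at z=7: (-0.24,7.93) (-5.60,2.12) (-1.24,-3.07) (6.28,3.65)

t = z/height = 7/18 = 0.388889
s = 1 + (scale-1)·z/height = 1 + (1.77-1)·7/18 = 1.299444
θ = twist·z/height = -317°·7/18 = -123.2778° = -2.151603 rad
cos θ = -0.548699, sin θ = -0.836020 (intermediates below are computed at full precision and shown rounded to 5 d.p.)
v1: (-5,-3.5) → rotate → (-0.18258,6.10055) → ×s → (-0.23725,7.92732) → (-0.24,7.93)
v2: (1,-4.5) → rotate → (-4.31079,1.63312) → ×s → (-5.60163,2.12215) → (-5.60,2.12)
v3: (2.5,0.5) → rotate → (-0.95374,-2.36440) → ×s → (-1.23933,-3.07241) → (-1.24,-3.07)
v4: (-5,2.5) → rotate → (4.83354,2.80835) → ×s → (6.28092,3.64930) → (6.28,3.65)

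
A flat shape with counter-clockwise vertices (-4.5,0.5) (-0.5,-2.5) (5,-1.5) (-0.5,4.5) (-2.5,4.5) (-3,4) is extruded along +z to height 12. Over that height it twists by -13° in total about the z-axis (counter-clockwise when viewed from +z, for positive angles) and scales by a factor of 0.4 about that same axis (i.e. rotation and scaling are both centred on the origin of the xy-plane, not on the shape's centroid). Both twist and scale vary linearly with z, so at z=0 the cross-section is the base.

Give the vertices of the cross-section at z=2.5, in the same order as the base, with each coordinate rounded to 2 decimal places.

Cross-section at z=2.5: (-3.91,0.62) (-0.54,-2.16) (4.31,-1.52) (-0.25,3.95) (-2.00,4.04) (-2.46,3.62)

t = z/height = 2.5/12 = 0.208333
s = 1 + (scale-1)·z/height = 1 + (0.4-1)·2.5/12 = 0.875000
θ = twist·z/height = -13°·2.5/12 = -2.7083° = -0.047269 rad
cos θ = 0.998883, sin θ = -0.047252 (intermediates below are computed at full precision and shown rounded to 5 d.p.)
v1: (-4.5,0.5) → rotate → (-4.47135,0.71207) → ×s → (-3.91243,0.62307) → (-3.91,0.62)
v2: (-0.5,-2.5) → rotate → (-0.61757,-2.47358) → ×s → (-0.54037,-2.16438) → (-0.54,-2.16)
v3: (5,-1.5) → rotate → (4.92354,-1.73458) → ×s → (4.30810,-1.51776) → (4.31,-1.52)
v4: (-0.5,4.5) → rotate → (-0.28681,4.51860) → ×s → (-0.25096,3.95377) → (-0.25,3.95)
v5: (-2.5,4.5) → rotate → (-2.28457,4.61310) → ×s → (-1.99900,4.03647) → (-2.00,4.04)
v6: (-3,4) → rotate → (-2.80764,4.13729) → ×s → (-2.45669,3.62013) → (-2.46,3.62)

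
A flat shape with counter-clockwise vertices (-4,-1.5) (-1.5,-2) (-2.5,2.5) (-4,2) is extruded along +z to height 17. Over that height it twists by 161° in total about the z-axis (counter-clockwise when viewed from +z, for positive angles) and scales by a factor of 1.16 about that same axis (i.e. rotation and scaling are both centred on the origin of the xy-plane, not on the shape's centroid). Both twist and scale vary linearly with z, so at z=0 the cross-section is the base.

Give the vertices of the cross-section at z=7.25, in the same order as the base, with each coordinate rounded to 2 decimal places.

t = z/height = 7.25/17 = 0.426471
s = 1 + (scale-1)·z/height = 1 + (1.16-1)·7.25/17 = 1.068235
θ = twist·z/height = 161°·7.25/17 = 68.6618° = 1.198374 rad
cos θ = 0.363873, sin θ = 0.931449 (intermediates below are computed at full precision and shown rounded to 5 d.p.)
v1: (-4,-1.5) → rotate → (-0.05832,-4.27160) → ×s → (-0.06230,-4.56308) → (-0.06,-4.56)
v2: (-1.5,-2) → rotate → (1.31709,-2.12492) → ×s → (1.40696,-2.26991) → (1.41,-2.27)
v3: (-2.5,2.5) → rotate → (-3.23830,-1.41894) → ×s → (-3.45927,-1.51576) → (-3.46,-1.52)
v4: (-4,2) → rotate → (-3.31839,-2.99805) → ×s → (-3.54482,-3.20262) → (-3.54,-3.20)

Cross-section at z=7.25: (-0.06,-4.56) (1.41,-2.27) (-3.46,-1.52) (-3.54,-3.20)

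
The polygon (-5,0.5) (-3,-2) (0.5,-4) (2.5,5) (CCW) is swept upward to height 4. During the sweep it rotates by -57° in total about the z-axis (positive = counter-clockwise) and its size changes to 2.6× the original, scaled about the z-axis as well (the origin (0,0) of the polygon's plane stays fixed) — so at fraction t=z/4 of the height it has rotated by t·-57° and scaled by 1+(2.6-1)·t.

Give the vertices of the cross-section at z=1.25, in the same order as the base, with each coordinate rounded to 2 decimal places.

t = z/height = 1.25/4 = 0.3125
s = 1 + (scale-1)·z/height = 1 + (2.6-1)·1.25/4 = 1.500000
θ = twist·z/height = -57°·1.25/4 = -17.8125° = -0.310887 rad
cos θ = 0.952063, sin θ = -0.305903 (intermediates below are computed at full precision and shown rounded to 5 d.p.)
v1: (-5,0.5) → rotate → (-4.60736,2.00555) → ×s → (-6.91104,3.00832) → (-6.91,3.01)
v2: (-3,-2) → rotate → (-3.46799,-0.98642) → ×s → (-5.20199,-1.47962) → (-5.20,-1.48)
v3: (0.5,-4) → rotate → (-0.74758,-3.96120) → ×s → (-1.12137,-5.94180) → (-1.12,-5.94)
v4: (2.5,5) → rotate → (3.90967,3.99556) → ×s → (5.86451,5.99333) → (5.86,5.99)

Cross-section at z=1.25: (-6.91,3.01) (-5.20,-1.48) (-1.12,-5.94) (5.86,5.99)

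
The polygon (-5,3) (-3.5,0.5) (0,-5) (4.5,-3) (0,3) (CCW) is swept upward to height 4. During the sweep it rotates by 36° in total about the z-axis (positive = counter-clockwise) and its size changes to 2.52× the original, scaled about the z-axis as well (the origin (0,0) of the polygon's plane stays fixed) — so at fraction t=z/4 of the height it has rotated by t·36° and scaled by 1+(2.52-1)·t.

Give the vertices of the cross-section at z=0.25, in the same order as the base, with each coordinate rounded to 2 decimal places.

t = z/height = 0.25/4 = 0.0625
s = 1 + (scale-1)·z/height = 1 + (2.52-1)·0.25/4 = 1.095000
θ = twist·z/height = 36°·0.25/4 = 2.2500° = 0.039270 rad
cos θ = 0.999229, sin θ = 0.039260 (intermediates below are computed at full precision and shown rounded to 5 d.p.)
v1: (-5,3) → rotate → (-5.11392,2.80139) → ×s → (-5.59975,3.06752) → (-5.60,3.07)
v2: (-3.5,0.5) → rotate → (-3.51693,0.36221) → ×s → (-3.85104,0.39661) → (-3.85,0.40)
v3: (0,-5) → rotate → (0.19630,-4.99615) → ×s → (0.21495,-5.47078) → (0.21,-5.47)
v4: (4.5,-3) → rotate → (4.61431,-2.82102) → ×s → (5.05267,-3.08901) → (5.05,-3.09)
v5: (0,3) → rotate → (-0.11778,2.99769) → ×s → (-0.12897,3.28247) → (-0.13,3.28)

Cross-section at z=0.25: (-5.60,3.07) (-3.85,0.40) (0.21,-5.47) (5.05,-3.09) (-0.13,3.28)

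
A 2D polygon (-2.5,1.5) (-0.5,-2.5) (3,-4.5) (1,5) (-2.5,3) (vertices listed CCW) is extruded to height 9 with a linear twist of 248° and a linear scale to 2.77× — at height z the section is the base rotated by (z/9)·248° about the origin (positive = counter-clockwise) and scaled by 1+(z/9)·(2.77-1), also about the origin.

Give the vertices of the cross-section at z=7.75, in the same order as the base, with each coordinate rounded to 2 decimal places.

t = z/height = 7.75/9 = 0.861111
s = 1 + (scale-1)·z/height = 1 + (2.77-1)·7.75/9 = 2.524167
θ = twist·z/height = 248°·7.75/9 = 213.5556° = 3.727248 rad
cos θ = -0.833350, sin θ = -0.552745 (intermediates below are computed at full precision and shown rounded to 5 d.p.)
v1: (-2.5,1.5) → rotate → (2.91249,0.13184) → ×s → (7.35162,0.33278) → (7.35,0.33)
v2: (-0.5,-2.5) → rotate → (-0.96519,2.35975) → ×s → (-2.43630,5.95640) → (-2.44,5.96)
v3: (3,-4.5) → rotate → (-4.98740,2.09184) → ×s → (-12.58904,5.28015) → (-12.59,5.28)
v4: (1,5) → rotate → (1.93038,-4.71950) → ×s → (4.87259,-11.91280) → (4.87,-11.91)
v5: (-2.5,3) → rotate → (3.74161,-1.11819) → ×s → (9.44445,-2.82249) → (9.44,-2.82)

Cross-section at z=7.75: (7.35,0.33) (-2.44,5.96) (-12.59,5.28) (4.87,-11.91) (9.44,-2.82)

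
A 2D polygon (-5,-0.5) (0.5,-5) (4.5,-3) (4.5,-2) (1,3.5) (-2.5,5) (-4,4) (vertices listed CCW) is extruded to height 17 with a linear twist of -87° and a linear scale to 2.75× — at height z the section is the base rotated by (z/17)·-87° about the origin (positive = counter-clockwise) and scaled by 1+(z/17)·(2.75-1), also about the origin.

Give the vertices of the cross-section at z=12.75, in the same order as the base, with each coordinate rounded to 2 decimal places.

t = z/height = 12.75/17 = 0.75
s = 1 + (scale-1)·z/height = 1 + (2.75-1)·12.75/17 = 2.312500
θ = twist·z/height = -87°·12.75/17 = -65.2500° = -1.138827 rad
cos θ = 0.418660, sin θ = -0.908143 (intermediates below are computed at full precision and shown rounded to 5 d.p.)
v1: (-5,-0.5) → rotate → (-2.54737,4.33139) → ×s → (-5.89079,10.01633) → (-5.89,10.02)
v2: (0.5,-5) → rotate → (-4.33139,-2.54737) → ×s → (-10.01633,-5.89079) → (-10.02,-5.89)
v3: (4.5,-3) → rotate → (-0.84046,-5.34262) → ×s → (-1.94357,-12.35482) → (-1.94,-12.35)
v4: (4.5,-2) → rotate → (0.06768,-4.92396) → ×s → (0.15652,-11.38667) → (0.16,-11.39)
v5: (1,3.5) → rotate → (3.59716,0.55717) → ×s → (8.31843,1.28845) → (8.32,1.29)
v6: (-2.5,5) → rotate → (3.49407,4.36366) → ×s → (8.08003,10.09096) → (8.08,10.09)
v7: (-4,4) → rotate → (1.95793,5.30721) → ×s → (4.52772,12.27293) → (4.53,12.27)

Cross-section at z=12.75: (-5.89,10.02) (-10.02,-5.89) (-1.94,-12.35) (0.16,-11.39) (8.32,1.29) (8.08,10.09) (4.53,12.27)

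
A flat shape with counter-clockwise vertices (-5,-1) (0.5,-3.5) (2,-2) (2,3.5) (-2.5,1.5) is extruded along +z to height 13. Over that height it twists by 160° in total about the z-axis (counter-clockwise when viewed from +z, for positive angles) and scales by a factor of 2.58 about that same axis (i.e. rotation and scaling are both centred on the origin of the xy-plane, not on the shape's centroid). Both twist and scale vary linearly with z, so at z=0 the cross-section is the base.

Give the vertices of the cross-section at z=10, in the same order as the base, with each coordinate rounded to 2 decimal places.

t = z/height = 10/13 = 0.769231
s = 1 + (scale-1)·z/height = 1 + (2.58-1)·10/13 = 2.215385
θ = twist·z/height = 160°·10/13 = 123.0769° = 2.148098 rad
cos θ = -0.545765, sin θ = 0.837939 (intermediates below are computed at full precision and shown rounded to 5 d.p.)
v1: (-5,-1) → rotate → (3.56676,-3.64393) → ×s → (7.90175,-8.07270) → (7.90,-8.07)
v2: (0.5,-3.5) → rotate → (2.65990,2.32915) → ×s → (5.89271,5.15995) → (5.89,5.16)
v3: (2,-2) → rotate → (0.58435,2.76741) → ×s → (1.29456,6.13087) → (1.29,6.13)
v4: (2,3.5) → rotate → (-4.02431,-0.23430) → ×s → (-8.91540,-0.51906) → (-8.92,-0.52)
v5: (-2.5,1.5) → rotate → (0.10750,-2.91349) → ×s → (0.23816,-6.45451) → (0.24,-6.45)

Cross-section at z=10: (7.90,-8.07) (5.89,5.16) (1.29,6.13) (-8.92,-0.52) (0.24,-6.45)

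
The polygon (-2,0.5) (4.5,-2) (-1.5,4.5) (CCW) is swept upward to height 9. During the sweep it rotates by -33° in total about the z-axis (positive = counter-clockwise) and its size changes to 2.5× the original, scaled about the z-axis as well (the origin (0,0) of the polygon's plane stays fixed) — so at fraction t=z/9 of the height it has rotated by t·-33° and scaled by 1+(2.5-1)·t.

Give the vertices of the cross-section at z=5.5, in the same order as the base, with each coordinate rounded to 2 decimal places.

t = z/height = 5.5/9 = 0.611111
s = 1 + (scale-1)·z/height = 1 + (2.5-1)·5.5/9 = 1.916667
θ = twist·z/height = -33°·5.5/9 = -20.1667° = -0.351975 rad
cos θ = 0.938694, sin θ = -0.344752 (intermediates below are computed at full precision and shown rounded to 5 d.p.)
v1: (-2,0.5) → rotate → (-1.70501,1.15885) → ×s → (-3.26794,2.22113) → (-3.27,2.22)
v2: (4.5,-2) → rotate → (3.53462,-3.42877) → ×s → (6.77468,-6.57181) → (6.77,-6.57)
v3: (-1.5,4.5) → rotate → (0.14334,4.74125) → ×s → (0.27474,9.08740) → (0.27,9.09)

Cross-section at z=5.5: (-3.27,2.22) (6.77,-6.57) (0.27,9.09)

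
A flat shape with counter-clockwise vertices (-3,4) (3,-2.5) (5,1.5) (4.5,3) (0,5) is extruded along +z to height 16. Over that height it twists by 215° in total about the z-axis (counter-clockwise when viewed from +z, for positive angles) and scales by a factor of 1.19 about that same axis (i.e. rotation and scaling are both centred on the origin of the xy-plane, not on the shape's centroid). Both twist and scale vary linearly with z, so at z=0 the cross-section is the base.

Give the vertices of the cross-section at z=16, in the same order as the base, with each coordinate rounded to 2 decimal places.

t = z/height = 16/16 = 1
s = 1 + (scale-1)·z/height = 1 + (1.19-1)·16/16 = 1.190000
θ = twist·z/height = 215°·16/16 = 215.0000° = 3.752458 rad
cos θ = -0.819152, sin θ = -0.573576 (intermediates below are computed at full precision and shown rounded to 5 d.p.)
v1: (-3,4) → rotate → (4.75176,-1.55588) → ×s → (5.65460,-1.85150) → (5.65,-1.85)
v2: (3,-2.5) → rotate → (-3.89140,0.32715) → ×s → (-4.63076,0.38931) → (-4.63,0.39)
v3: (5,1.5) → rotate → (-3.23540,-4.09661) → ×s → (-3.85012,-4.87497) → (-3.85,-4.87)
v4: (4.5,3) → rotate → (-1.96545,-5.03855) → ×s → (-2.33889,-5.99587) → (-2.34,-6.00)
v5: (0,5) → rotate → (2.86788,-4.09576) → ×s → (3.41278,-4.87395) → (3.41,-4.87)

Cross-section at z=16: (5.65,-1.85) (-4.63,0.39) (-3.85,-4.87) (-2.34,-6.00) (3.41,-4.87)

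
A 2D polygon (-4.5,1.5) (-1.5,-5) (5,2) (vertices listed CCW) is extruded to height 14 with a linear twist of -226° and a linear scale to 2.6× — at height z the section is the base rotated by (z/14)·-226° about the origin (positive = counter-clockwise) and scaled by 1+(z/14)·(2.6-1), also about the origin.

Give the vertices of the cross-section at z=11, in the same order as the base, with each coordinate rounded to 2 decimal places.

Cross-section at z=11: (10.29,-2.95) (2.90,11.42) (-11.08,-4.99)

t = z/height = 11/14 = 0.785714
s = 1 + (scale-1)·z/height = 1 + (2.6-1)·11/14 = 2.257143
θ = twist·z/height = -226°·11/14 = -177.5714° = -3.099206 rad
cos θ = -0.999102, sin θ = -0.042374 (intermediates below are computed at full precision and shown rounded to 5 d.p.)
v1: (-4.5,1.5) → rotate → (4.55952,-1.30797) → ×s → (10.29149,-2.95228) → (10.29,-2.95)
v2: (-1.5,-5) → rotate → (1.28678,5.05907) → ×s → (2.90445,11.41904) → (2.90,11.42)
v3: (5,2) → rotate → (-4.91076,-2.21007) → ×s → (-11.08429,-4.98845) → (-11.08,-4.99)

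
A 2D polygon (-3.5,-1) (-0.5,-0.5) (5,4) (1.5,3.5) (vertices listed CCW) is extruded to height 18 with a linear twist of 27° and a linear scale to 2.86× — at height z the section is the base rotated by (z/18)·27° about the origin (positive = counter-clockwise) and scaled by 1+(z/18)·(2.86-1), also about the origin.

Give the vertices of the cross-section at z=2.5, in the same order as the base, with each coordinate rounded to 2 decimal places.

Cross-section at z=2.5: (-4.31,-1.54) (-0.59,-0.67) (5.95,5.43) (1.60,4.52)

t = z/height = 2.5/18 = 0.138889
s = 1 + (scale-1)·z/height = 1 + (2.86-1)·2.5/18 = 1.258333
θ = twist·z/height = 27°·2.5/18 = 3.7500° = 0.065450 rad
cos θ = 0.997859, sin θ = 0.065403 (intermediates below are computed at full precision and shown rounded to 5 d.p.)
v1: (-3.5,-1) → rotate → (-3.42710,-1.22677) → ×s → (-4.31244,-1.54369) → (-4.31,-1.54)
v2: (-0.5,-0.5) → rotate → (-0.46623,-0.53163) → ×s → (-0.58667,-0.66897) → (-0.59,-0.67)
v3: (5,4) → rotate → (4.72768,4.31845) → ×s → (5.94900,5.43405) → (5.95,5.43)
v4: (1.5,3.5) → rotate → (1.26788,3.59061) → ×s → (1.59541,4.51819) → (1.60,4.52)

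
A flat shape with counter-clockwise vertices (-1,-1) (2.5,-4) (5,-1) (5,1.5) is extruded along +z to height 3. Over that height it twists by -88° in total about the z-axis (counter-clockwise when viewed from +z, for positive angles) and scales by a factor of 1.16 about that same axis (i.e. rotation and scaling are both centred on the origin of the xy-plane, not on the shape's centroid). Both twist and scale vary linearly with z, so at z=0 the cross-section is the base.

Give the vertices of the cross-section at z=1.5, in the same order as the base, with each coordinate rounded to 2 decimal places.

t = z/height = 1.5/3 = 0.5
s = 1 + (scale-1)·z/height = 1 + (1.16-1)·1.5/3 = 1.080000
θ = twist·z/height = -88°·1.5/3 = -44.0000° = -0.767945 rad
cos θ = 0.719340, sin θ = -0.694658 (intermediates below are computed at full precision and shown rounded to 5 d.p.)
v1: (-1,-1) → rotate → (-1.41400,-0.02468) → ×s → (-1.52712,-0.02666) → (-1.53,-0.03)
v2: (2.5,-4) → rotate → (-0.98028,-4.61401) → ×s → (-1.05871,-4.98313) → (-1.06,-4.98)
v3: (5,-1) → rotate → (2.90204,-4.19263) → ×s → (3.13420,-4.52804) → (3.13,-4.53)
v4: (5,1.5) → rotate → (4.63869,-2.39428) → ×s → (5.00978,-2.58582) → (5.01,-2.59)

Cross-section at z=1.5: (-1.53,-0.03) (-1.06,-4.98) (3.13,-4.53) (5.01,-2.59)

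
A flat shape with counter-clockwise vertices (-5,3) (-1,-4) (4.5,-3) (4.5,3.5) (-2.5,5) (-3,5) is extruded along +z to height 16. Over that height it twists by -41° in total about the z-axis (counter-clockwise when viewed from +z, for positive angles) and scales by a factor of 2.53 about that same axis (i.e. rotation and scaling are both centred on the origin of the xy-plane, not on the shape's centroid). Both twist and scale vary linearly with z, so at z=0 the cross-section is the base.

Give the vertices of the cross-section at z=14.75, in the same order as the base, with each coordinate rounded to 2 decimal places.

Cross-section at z=14.75: (-5.09,13.10) (-7.81,-6.14) (4.14,-12.36) (13.74,0.02) (2.62,13.22) (1.67,13.96)

t = z/height = 14.75/16 = 0.921875
s = 1 + (scale-1)·z/height = 1 + (2.53-1)·14.75/16 = 2.410469
θ = twist·z/height = -41°·14.75/16 = -37.7969° = -0.659680 rad
cos θ = 0.790188, sin θ = -0.612864 (intermediates below are computed at full precision and shown rounded to 5 d.p.)
v1: (-5,3) → rotate → (-2.11235,5.43489) → ×s → (-5.09175,13.10062) → (-5.09,13.10)
v2: (-1,-4) → rotate → (-3.24164,-2.54789) → ×s → (-7.81388,-6.14161) → (-7.81,-6.14)
v3: (4.5,-3) → rotate → (1.71726,-5.12845) → ×s → (4.13939,-12.36198) → (4.14,-12.36)
v4: (4.5,3.5) → rotate → (5.70087,0.00777) → ×s → (13.74177,0.01873) → (13.74,0.02)
v5: (-2.5,5) → rotate → (1.08885,5.48310) → ×s → (2.62464,13.21685) → (2.62,13.22)
v6: (-3,5) → rotate → (0.69375,5.78953) → ×s → (1.67227,13.95549) → (1.67,13.96)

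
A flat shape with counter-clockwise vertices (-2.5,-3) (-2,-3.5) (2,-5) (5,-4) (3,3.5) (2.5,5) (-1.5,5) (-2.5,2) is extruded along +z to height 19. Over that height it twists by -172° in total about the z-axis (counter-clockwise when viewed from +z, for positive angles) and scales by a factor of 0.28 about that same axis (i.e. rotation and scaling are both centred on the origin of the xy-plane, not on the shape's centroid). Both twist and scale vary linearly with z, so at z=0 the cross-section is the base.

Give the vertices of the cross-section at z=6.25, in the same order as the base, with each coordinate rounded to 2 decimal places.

t = z/height = 6.25/19 = 0.328947
s = 1 + (scale-1)·z/height = 1 + (0.28-1)·6.25/19 = 0.763158
θ = twist·z/height = -172°·6.25/19 = -56.5789° = -0.987489 rad
cos θ = 0.550787, sin θ = -0.834646 (intermediates below are computed at full precision and shown rounded to 5 d.p.)
v1: (-2.5,-3) → rotate → (-3.88091,0.43425) → ×s → (-2.96174,0.33140) → (-2.96,0.33)
v2: (-2,-3.5) → rotate → (-4.02283,-0.25847) → ×s → (-3.07006,-0.19725) → (-3.07,-0.20)
v3: (2,-5) → rotate → (-3.07165,-4.42323) → ×s → (-2.34416,-3.37562) → (-2.34,-3.38)
v4: (5,-4) → rotate → (-0.58464,-6.37638) → ×s → (-0.44618,-4.86618) → (-0.45,-4.87)
v5: (3,3.5) → rotate → (4.57362,-0.57618) → ×s → (3.49040,-0.43972) → (3.49,-0.44)
v6: (2.5,5) → rotate → (5.55020,0.66732) → ×s → (4.23568,0.50927) → (4.24,0.51)
v7: (-1.5,5) → rotate → (3.34705,4.00591) → ×s → (2.55432,3.05714) → (2.55,3.06)
v8: (-2.5,2) → rotate → (0.29232,3.18819) → ×s → (0.22309,2.43309) → (0.22,2.43)

Cross-section at z=6.25: (-2.96,0.33) (-3.07,-0.20) (-2.34,-3.38) (-0.45,-4.87) (3.49,-0.44) (4.24,0.51) (2.55,3.06) (0.22,2.43)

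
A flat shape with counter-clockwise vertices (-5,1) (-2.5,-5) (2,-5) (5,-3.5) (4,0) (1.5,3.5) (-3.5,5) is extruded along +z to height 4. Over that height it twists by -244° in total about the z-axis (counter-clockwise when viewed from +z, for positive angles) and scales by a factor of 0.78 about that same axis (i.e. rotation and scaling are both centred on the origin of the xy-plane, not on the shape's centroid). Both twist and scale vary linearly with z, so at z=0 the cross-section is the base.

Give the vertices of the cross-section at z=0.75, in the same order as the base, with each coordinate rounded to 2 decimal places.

t = z/height = 0.75/4 = 0.1875
s = 1 + (scale-1)·z/height = 1 + (0.78-1)·0.75/4 = 0.958750
θ = twist·z/height = -244°·0.75/4 = -45.7500° = -0.798488 rad
cos θ = 0.697790, sin θ = -0.716302 (intermediates below are computed at full precision and shown rounded to 5 d.p.)
v1: (-5,1) → rotate → (-2.77265,4.27930) → ×s → (-2.65828,4.10278) → (-2.66,4.10)
v2: (-2.5,-5) → rotate → (-5.32599,-1.69820) → ×s → (-5.10629,-1.62815) → (-5.11,-1.63)
v3: (2,-5) → rotate → (-2.18593,-4.92156) → ×s → (-2.09576,-4.71854) → (-2.10,-4.72)
v4: (5,-3.5) → rotate → (0.98190,-6.02378) → ×s → (0.94139,-5.77530) → (0.94,-5.78)
v5: (4,0) → rotate → (2.79116,-2.86521) → ×s → (2.67603,-2.74702) → (2.68,-2.75)
v6: (1.5,3.5) → rotate → (3.55374,1.36781) → ×s → (3.40715,1.31139) → (3.41,1.31)
v7: (-3.5,5) → rotate → (1.13924,5.99601) → ×s → (1.09225,5.74867) → (1.09,5.75)

Cross-section at z=0.75: (-2.66,4.10) (-5.11,-1.63) (-2.10,-4.72) (0.94,-5.78) (2.68,-2.75) (3.41,1.31) (1.09,5.75)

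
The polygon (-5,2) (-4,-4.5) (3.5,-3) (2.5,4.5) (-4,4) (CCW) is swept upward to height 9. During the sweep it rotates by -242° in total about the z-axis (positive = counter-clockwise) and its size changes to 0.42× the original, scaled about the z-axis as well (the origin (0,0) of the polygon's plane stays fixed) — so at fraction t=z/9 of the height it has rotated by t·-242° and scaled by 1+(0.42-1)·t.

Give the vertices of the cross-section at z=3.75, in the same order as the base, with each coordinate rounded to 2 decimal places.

t = z/height = 3.75/9 = 0.416667
s = 1 + (scale-1)·z/height = 1 + (0.42-1)·3.75/9 = 0.758333
θ = twist·z/height = -242°·3.75/9 = -100.8333° = -1.759874 rad
cos θ = -0.187953, sin θ = -0.982178 (intermediates below are computed at full precision and shown rounded to 5 d.p.)
v1: (-5,2) → rotate → (2.90412,4.53498) → ×s → (2.20229,3.43903) → (2.20,3.44)
v2: (-4,-4.5) → rotate → (-3.66799,4.77450) → ×s → (-2.78156,3.62066) → (-2.78,3.62)
v3: (3.5,-3) → rotate → (-3.60437,-2.87376) → ×s → (-2.73331,-2.17927) → (-2.73,-2.18)
v4: (2.5,4.5) → rotate → (3.94992,-3.30123) → ×s → (2.99536,-2.50343) → (3.00,-2.50)
v5: (-4,4) → rotate → (4.68052,3.17690) → ×s → (3.54940,2.40915) → (3.55,2.41)

Cross-section at z=3.75: (2.20,3.44) (-2.78,3.62) (-2.73,-2.18) (3.00,-2.50) (3.55,2.41)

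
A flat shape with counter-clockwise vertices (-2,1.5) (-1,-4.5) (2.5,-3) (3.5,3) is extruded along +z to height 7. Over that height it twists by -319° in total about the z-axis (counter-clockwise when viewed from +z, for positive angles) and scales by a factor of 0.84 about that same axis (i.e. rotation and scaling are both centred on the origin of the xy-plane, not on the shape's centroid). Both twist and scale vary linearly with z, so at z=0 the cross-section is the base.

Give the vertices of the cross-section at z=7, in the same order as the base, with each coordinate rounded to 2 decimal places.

t = z/height = 7/7 = 1
s = 1 + (scale-1)·z/height = 1 + (0.84-1)·7/7 = 0.840000
θ = twist·z/height = -319°·7/7 = -319.0000° = -5.567600 rad
cos θ = 0.754710, sin θ = 0.656059 (intermediates below are computed at full precision and shown rounded to 5 d.p.)
v1: (-2,1.5) → rotate → (-2.49351,-0.18005) → ×s → (-2.09455,-0.15125) → (-2.09,-0.15)
v2: (-1,-4.5) → rotate → (2.19756,-4.05225) → ×s → (1.84595,-3.40389) → (1.85,-3.40)
v3: (2.5,-3) → rotate → (3.85495,-0.62398) → ×s → (3.23816,-0.52414) → (3.24,-0.52)
v4: (3.5,3) → rotate → (0.67331,4.56034) → ×s → (0.56558,3.83068) → (0.57,3.83)

Cross-section at z=7: (-2.09,-0.15) (1.85,-3.40) (3.24,-0.52) (0.57,3.83)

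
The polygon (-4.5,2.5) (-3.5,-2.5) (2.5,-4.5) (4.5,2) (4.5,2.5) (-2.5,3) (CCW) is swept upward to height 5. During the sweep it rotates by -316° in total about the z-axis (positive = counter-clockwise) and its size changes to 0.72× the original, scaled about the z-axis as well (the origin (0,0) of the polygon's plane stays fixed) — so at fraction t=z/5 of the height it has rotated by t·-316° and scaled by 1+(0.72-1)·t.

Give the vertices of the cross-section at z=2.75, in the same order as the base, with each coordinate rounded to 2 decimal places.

Cross-section at z=2.75: (4.01,-1.69) (2.72,2.42) (-2.51,3.56) (-3.60,-2.09) (-3.56,-2.51) (2.38,-2.29)

t = z/height = 2.75/5 = 0.55
s = 1 + (scale-1)·z/height = 1 + (0.72-1)·2.75/5 = 0.846000
θ = twist·z/height = -316°·2.75/5 = -173.8000° = -3.033382 rad
cos θ = -0.994151, sin θ = -0.107999 (intermediates below are computed at full precision and shown rounded to 5 d.p.)
v1: (-4.5,2.5) → rotate → (4.74368,-1.99938) → ×s → (4.01315,-1.69148) → (4.01,-1.69)
v2: (-3.5,-2.5) → rotate → (3.20953,2.86338) → ×s → (2.71526,2.42242) → (2.72,2.42)
v3: (2.5,-4.5) → rotate → (-2.97137,4.20368) → ×s → (-2.51378,3.55631) → (-2.51,3.56)
v4: (4.5,2) → rotate → (-4.25768,-2.47430) → ×s → (-3.60200,-2.09326) → (-3.60,-2.09)
v5: (4.5,2.5) → rotate → (-4.20368,-2.97137) → ×s → (-3.55631,-2.51378) → (-3.56,-2.51)
v6: (-2.5,3) → rotate → (2.80938,-2.71245) → ×s → (2.37673,-2.29474) → (2.38,-2.29)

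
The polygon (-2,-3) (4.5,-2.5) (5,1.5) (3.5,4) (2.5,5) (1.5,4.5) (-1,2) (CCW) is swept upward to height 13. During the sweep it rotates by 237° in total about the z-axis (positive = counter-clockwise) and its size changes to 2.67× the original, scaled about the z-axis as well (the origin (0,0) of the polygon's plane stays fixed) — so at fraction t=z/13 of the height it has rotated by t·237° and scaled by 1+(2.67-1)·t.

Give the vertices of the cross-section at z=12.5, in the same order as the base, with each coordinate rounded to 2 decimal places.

t = z/height = 12.5/13 = 0.961538
s = 1 + (scale-1)·z/height = 1 + (2.67-1)·12.5/13 = 2.605769
θ = twist·z/height = 237°·12.5/13 = 227.8846° = 3.977337 rad
cos θ = -0.670626, sin θ = -0.741796 (intermediates below are computed at full precision and shown rounded to 5 d.p.)
v1: (-2,-3) → rotate → (-0.88414,3.49547) → ×s → (-2.30385,9.10839) → (-2.30,9.11)
v2: (4.5,-2.5) → rotate → (-4.87231,-1.66152) → ×s → (-12.69610,-4.32953) → (-12.70,-4.33)
v3: (5,1.5) → rotate → (-2.24044,-4.71492) → ×s → (-5.83806,-12.28599) → (-5.84,-12.29)
v4: (3.5,4) → rotate → (0.61999,-5.27879) → ×s → (1.61556,-13.75530) → (1.62,-13.76)
v5: (2.5,5) → rotate → (2.03241,-5.20762) → ×s → (5.29600,-13.56985) → (5.30,-13.57)
v6: (1.5,4.5) → rotate → (2.33214,-4.13051) → ×s → (6.07702,-10.76316) → (6.08,-10.76)
v7: (-1,2) → rotate → (2.15422,-0.59946) → ×s → (5.61339,-1.56204) → (5.61,-1.56)

Cross-section at z=12.5: (-2.30,9.11) (-12.70,-4.33) (-5.84,-12.29) (1.62,-13.76) (5.30,-13.57) (6.08,-10.76) (5.61,-1.56)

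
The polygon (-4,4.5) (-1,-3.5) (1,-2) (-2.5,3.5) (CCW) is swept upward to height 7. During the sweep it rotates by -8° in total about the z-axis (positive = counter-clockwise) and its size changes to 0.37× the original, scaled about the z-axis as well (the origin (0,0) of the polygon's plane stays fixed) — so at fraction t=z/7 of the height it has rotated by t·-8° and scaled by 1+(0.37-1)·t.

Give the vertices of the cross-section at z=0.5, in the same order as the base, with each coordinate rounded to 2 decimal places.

t = z/height = 0.5/7 = 0.0714286
s = 1 + (scale-1)·z/height = 1 + (0.37-1)·0.5/7 = 0.955000
θ = twist·z/height = -8°·0.5/7 = -0.5714° = -0.009973 rad
cos θ = 0.999950, sin θ = -0.009973 (intermediates below are computed at full precision and shown rounded to 5 d.p.)
v1: (-4,4.5) → rotate → (-3.95492,4.53967) → ×s → (-3.77695,4.33538) → (-3.78,4.34)
v2: (-1,-3.5) → rotate → (-1.03486,-3.48985) → ×s → (-0.98829,-3.33281) → (-0.99,-3.33)
v3: (1,-2) → rotate → (0.98000,-2.00987) → ×s → (0.93590,-1.91943) → (0.94,-1.92)
v4: (-2.5,3.5) → rotate → (-2.46497,3.52476) → ×s → (-2.35405,3.36614) → (-2.35,3.37)

Cross-section at z=0.5: (-3.78,4.34) (-0.99,-3.33) (0.94,-1.92) (-2.35,3.37)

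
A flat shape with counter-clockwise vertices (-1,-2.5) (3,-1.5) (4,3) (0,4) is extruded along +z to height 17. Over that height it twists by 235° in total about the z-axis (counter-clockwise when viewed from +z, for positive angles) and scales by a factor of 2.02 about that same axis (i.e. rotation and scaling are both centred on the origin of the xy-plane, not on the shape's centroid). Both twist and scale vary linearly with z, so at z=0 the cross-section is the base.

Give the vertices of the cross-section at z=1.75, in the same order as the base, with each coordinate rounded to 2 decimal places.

Cross-section at z=1.75: (0.12,-2.97) (3.70,-0.15) (2.67,4.84) (-1.81,4.03)

t = z/height = 1.75/17 = 0.102941
s = 1 + (scale-1)·z/height = 1 + (2.02-1)·1.75/17 = 1.105000
θ = twist·z/height = 235°·1.75/17 = 24.1912° = 0.422216 rad
cos θ = 0.912183, sin θ = 0.409783 (intermediates below are computed at full precision and shown rounded to 5 d.p.)
v1: (-1,-2.5) → rotate → (0.11227,-2.69024) → ×s → (0.12406,-2.97272) → (0.12,-2.97)
v2: (3,-1.5) → rotate → (3.35122,-0.13893) → ×s → (3.70310,-0.15351) → (3.70,-0.15)
v3: (4,3) → rotate → (2.41939,4.37568) → ×s → (2.67342,4.83513) → (2.67,4.84)
v4: (0,4) → rotate → (-1.63913,3.64873) → ×s → (-1.81124,4.03185) → (-1.81,4.03)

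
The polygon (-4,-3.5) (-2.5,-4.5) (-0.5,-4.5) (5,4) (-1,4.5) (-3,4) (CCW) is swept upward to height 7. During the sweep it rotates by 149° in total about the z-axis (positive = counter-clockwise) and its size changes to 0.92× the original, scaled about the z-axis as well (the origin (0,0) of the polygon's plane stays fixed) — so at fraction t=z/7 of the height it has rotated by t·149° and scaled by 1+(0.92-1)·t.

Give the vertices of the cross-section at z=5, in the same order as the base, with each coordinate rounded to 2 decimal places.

Cross-section at z=5: (4.23,-2.68) (4.74,-1.06) (4.20,0.75) (-4.95,3.46) (-3.80,-2.10) (-2.82,-3.78)

t = z/height = 5/7 = 0.714286
s = 1 + (scale-1)·z/height = 1 + (0.92-1)·5/7 = 0.942857
θ = twist·z/height = 149°·5/7 = 106.4286° = 1.857529 rad
cos θ = -0.282820, sin θ = 0.959173 (intermediates below are computed at full precision and shown rounded to 5 d.p.)
v1: (-4,-3.5) → rotate → (4.48838,-2.84682) → ×s → (4.23191,-2.68415) → (4.23,-2.68)
v2: (-2.5,-4.5) → rotate → (5.02333,-1.12524) → ×s → (4.73628,-1.06094) → (4.74,-1.06)
v3: (-0.5,-4.5) → rotate → (4.45769,0.79310) → ×s → (4.20296,0.74778) → (4.20,0.75)
v4: (5,4) → rotate → (-5.25079,3.66459) → ×s → (-4.95075,3.45518) → (-4.95,3.46)
v5: (-1,4.5) → rotate → (-4.03346,-2.23186) → ×s → (-3.80298,-2.10433) → (-3.80,-2.10)
v6: (-3,4) → rotate → (-2.98823,-4.00880) → ×s → (-2.81748,-3.77972) → (-2.82,-3.78)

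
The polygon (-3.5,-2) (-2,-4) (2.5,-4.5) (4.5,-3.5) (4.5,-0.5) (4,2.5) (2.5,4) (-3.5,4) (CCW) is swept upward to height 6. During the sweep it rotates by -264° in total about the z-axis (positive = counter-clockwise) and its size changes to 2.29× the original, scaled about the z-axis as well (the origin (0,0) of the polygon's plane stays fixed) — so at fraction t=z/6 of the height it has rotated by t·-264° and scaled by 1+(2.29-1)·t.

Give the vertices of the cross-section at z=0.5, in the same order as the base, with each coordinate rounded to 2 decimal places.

Cross-section at z=0.5: (-4.42,-0.60) (-3.71,-3.28) (0.70,-5.66) (3.17,-5.46) (4.41,-2.38) (5.14,0.91) (4.23,3.07) (-1.93,5.56)

t = z/height = 0.5/6 = 0.0833333
s = 1 + (scale-1)·z/height = 1 + (2.29-1)·0.5/6 = 1.107500
θ = twist·z/height = -264°·0.5/6 = -22.0000° = -0.383972 rad
cos θ = 0.927184, sin θ = -0.374607 (intermediates below are computed at full precision and shown rounded to 5 d.p.)
v1: (-3.5,-2) → rotate → (-3.99436,-0.54324) → ×s → (-4.42375,-0.60164) → (-4.42,-0.60)
v2: (-2,-4) → rotate → (-3.35279,-2.95952) → ×s → (-3.71322,-3.27767) → (-3.71,-3.28)
v3: (2.5,-4.5) → rotate → (0.63223,-5.10884) → ×s → (0.70019,-5.65804) → (0.70,-5.66)
v4: (4.5,-3.5) → rotate → (2.86120,-4.93087) → ×s → (3.16878,-5.46094) → (3.17,-5.46)
v5: (4.5,-0.5) → rotate → (3.98502,-2.14932) → ×s → (4.41341,-2.38037) → (4.41,-2.38)
v6: (4,2.5) → rotate → (4.64525,0.81953) → ×s → (5.14462,0.90763) → (5.14,0.91)
v7: (2.5,4) → rotate → (3.81639,2.77222) → ×s → (4.22665,3.07023) → (4.23,3.07)
v8: (-3.5,4) → rotate → (-1.74672,5.01986) → ×s → (-1.93449,5.55949) → (-1.93,5.56)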